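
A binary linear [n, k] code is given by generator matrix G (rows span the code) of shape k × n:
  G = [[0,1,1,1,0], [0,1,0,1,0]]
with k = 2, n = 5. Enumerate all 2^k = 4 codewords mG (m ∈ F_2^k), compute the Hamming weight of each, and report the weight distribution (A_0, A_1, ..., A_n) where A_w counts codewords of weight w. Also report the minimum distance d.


Weight distribution: A_0 = 1, A_1 = 1, A_2 = 1, A_3 = 1. Minimum distance d = 1.

Enumerate all 2^2 = 4 messages m ∈ F_2^2.
For each, compute codeword c = mG in F_2^5, then tally its weight.
  m = 00 → c = 00000, weight = 0.
  m = 10 → c = 01110, weight = 3.
  m = 01 → c = 01010, weight = 2.
  m = 11 → c = 00100, weight = 1.
Tally weights:
  weight 0: 1 codewords.
  weight 1: 1 codewords.
  weight 2: 1 codewords.
  weight 3: 1 codewords.
Minimum distance d = smallest w > 0 with A_w > 0 = 1.
Sanity: Σ A_w = 4 = 2^2 = 4 ✓.


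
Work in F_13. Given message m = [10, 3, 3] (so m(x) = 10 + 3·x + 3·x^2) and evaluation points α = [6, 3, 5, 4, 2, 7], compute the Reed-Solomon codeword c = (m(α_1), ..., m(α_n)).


c = [6, 7, 9, 5, 2, 9]

Message polynomial: m(x) = 10 + 3·x + 3·x^2 (mod 13).
For each evaluation point α_i, compute m(α_i) mod 13:
  α_1 = 6: Horner steps 3 → 8 → 6, so m(6) = 6.
  α_2 = 3: Horner steps 3 → 12 → 7, so m(3) = 7.
  α_3 = 5: Horner steps 3 → 5 → 9, so m(5) = 9.
  α_4 = 4: Horner steps 3 → 2 → 5, so m(4) = 5.
  α_5 = 2: Horner steps 3 → 9 → 2, so m(2) = 2.
  α_6 = 7: Horner steps 3 → 11 → 9, so m(7) = 9.
Codeword c = [6, 7, 9, 5, 2, 9] ∈ F_13^6.


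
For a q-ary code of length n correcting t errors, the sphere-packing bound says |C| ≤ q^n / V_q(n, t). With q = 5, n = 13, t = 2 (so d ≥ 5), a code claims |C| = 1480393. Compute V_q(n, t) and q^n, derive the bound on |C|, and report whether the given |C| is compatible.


V_q(n, t) = 1301, q^n = 1220703125, Hamming bound = 938280, |C| = 1480393 > bound (violated).

Step 1: Compute V_q(n, t) = Σ_{j=0}^2 C(n, j) (q−1)^j.
  j = 0: C(13,0)·(4)^0 = 1·1 = 1.
  j = 1: C(13,1)·(4)^1 = 13·4 = 52.
  j = 2: C(13,2)·(4)^2 = 78·16 = 1248.
  V_q(n, t) = 1 + 52 + 1248 = 1301.
Step 2: q^n = 5^13 = 1220703125.
Step 3: Hamming bound ⌊q^n / V_q(n,t)⌋ = ⌊1220703125/1301⌋ = 938280.
Step 4: Compare |C| = 1480393 to 938280: violated.
The claimed |C| lies above the Hamming bound, so no 5-ary code of length 13 with d ≥ 5 can have 1480393 codewords.


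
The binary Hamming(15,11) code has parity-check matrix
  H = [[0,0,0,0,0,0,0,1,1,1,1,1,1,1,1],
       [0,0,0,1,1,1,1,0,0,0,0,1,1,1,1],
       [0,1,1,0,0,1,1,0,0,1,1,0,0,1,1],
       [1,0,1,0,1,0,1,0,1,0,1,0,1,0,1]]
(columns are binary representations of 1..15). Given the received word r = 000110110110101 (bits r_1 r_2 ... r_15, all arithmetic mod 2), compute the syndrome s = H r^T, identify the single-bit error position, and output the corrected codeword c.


s = (1, 1, 0, 1)^T, error position = 13, corrected codeword c = 000110110110001

Compute s = H r^T mod 2 one row at a time:
  s_1 = 1 + 0 + 1 + 1 + 0 + 1 + 0 + 1 = 5 ≡ 1 (mod 2).
  s_2 = 1 + 1 + 0 + 1 + 0 + 1 + 0 + 1 = 5 ≡ 1 (mod 2).
  s_3 = 0 + 0 + 0 + 1 + 1 + 1 + 0 + 1 = 4 ≡ 0 (mod 2).
  s_4 = 0 + 0 + 1 + 1 + 0 + 1 + 1 + 1 = 5 ≡ 1 (mod 2).
s = (1, 1, 0, 1)^T — this equals column 13 of H (binary 1101), so error is at position 13.
Correct: flip bit 13 of r = 000110110110101 to get c = 000110110110001.


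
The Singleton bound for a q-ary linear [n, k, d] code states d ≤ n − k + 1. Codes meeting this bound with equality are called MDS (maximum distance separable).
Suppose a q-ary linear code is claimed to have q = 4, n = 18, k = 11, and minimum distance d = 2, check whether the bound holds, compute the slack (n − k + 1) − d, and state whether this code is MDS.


Singleton RHS = n − k + 1 = 8, slack = 6, bound satisfied, not MDS.

Singleton bound: d ≤ n − k + 1.
Here n = 18, k = 11, so n − k + 1 = 8.
Given d = 2, check d ≤ 8: YES.
Slack = (n − k + 1) − d = 6.
The code is NOT MDS (slack = 6 > 0).
Description: the claimed parameters are [18, 11, 2]_4; such a code would be non-MDS.


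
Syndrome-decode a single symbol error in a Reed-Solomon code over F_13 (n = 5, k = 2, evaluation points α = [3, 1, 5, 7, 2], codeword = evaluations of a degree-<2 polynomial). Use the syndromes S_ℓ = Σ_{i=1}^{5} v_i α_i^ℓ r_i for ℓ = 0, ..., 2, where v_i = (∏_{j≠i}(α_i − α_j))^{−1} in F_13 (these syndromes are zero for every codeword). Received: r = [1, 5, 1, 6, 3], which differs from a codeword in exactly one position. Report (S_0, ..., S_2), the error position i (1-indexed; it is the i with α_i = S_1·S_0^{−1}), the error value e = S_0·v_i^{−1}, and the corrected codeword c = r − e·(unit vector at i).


S = (1, 5, 12), error at position 3, error magnitude e = 4, c = [1, 5, 10, 6, 3].

Step 1: column multipliers v_i = (∏_{j≠i}(α_i − α_j))^{−1} mod 13.
  i = 1 (α = 3): (3−1)(3−5)(3−7)(3−2) = 2·(−2)·(−4)·1 = 16 ≡ 3, so v_1 = 3^{−1} = 9 (mod 13).
  i = 2 (α = 1): (1−3)(1−5)(1−7)(1−2) = (−2)·(−4)·(−6)·(−1) = 48 ≡ 9, so v_2 = 9^{−1} = 3 (mod 13).
  i = 3 (α = 5): (5−3)(5−1)(5−7)(5−2) = 2·4·(−2)·3 = −48 ≡ 4, so v_3 = 4^{−1} = 10 (mod 13).
  i = 4 (α = 7): (7−3)(7−1)(7−5)(7−2) = 4·6·2·5 = 240 ≡ 6, so v_4 = 6^{−1} = 11 (mod 13).
  i = 5 (α = 2): (2−3)(2−1)(2−5)(2−7) = (−1)·1·(−3)·(−5) = −15 ≡ 11, so v_5 = 11^{−1} = 6 (mod 13).
  v = [9, 3, 10, 11, 6].
Step 2: syndromes of r = [1, 5, 1, 6, 3] (all sums mod 13).
  S_0 = Σ v_i r_i = 9·1 + 3·5 + 10·1 + 11·6 + 6·3 = 118 ≡ 1.
  S_1 = Σ v_i α_i r_i = 9·3·1 + 3·1·5 + 10·5·1 + 11·7·6 + 6·2·3 = 590 ≡ 5.
  α_i^2 mod 13 = [9, 1, 12, 10, 4].
  S_2 = Σ v_i α_i^2 r_i = 9·9·1 + 3·1·5 + 10·12·1 + 11·10·6 + 6·4·3 = 948 ≡ 12.
  S = (1, 5, 12) ≠ 0, so r is not a codeword (an error is present).
Step 3: locate the error. For a single error e at position i, S_ℓ = v_i·e·α_i^ℓ, so α_err = S_1/S_0.
  S_0^{−1} = 1^{−1} = 1 (mod 13), so α_err = 5·1 = 5 ≡ 5 = α_3. Error position i = 3.
  Consistency check: S_2/S_1 = 12·8 = 96 ≡ 5 = α_err ✓ (single-error assumption holds).
Step 4: error magnitude e = S_0/v_3 = S_0·∏_{j≠3}(α_3 − α_j) = 1·4 = 4 ≡ 4 (mod 13).
Step 5: correct position 3: c_3 = r_3 − e = 1 − 4 ≡ 10 (mod 13). Hence c = [1, 5, 10, 6, 3].
  Check: interpolating c through the α_i gives m(x) = 7 + 11·x (degree < 2) with m(α_i) = c_i for every i, so c is indeed a codeword.


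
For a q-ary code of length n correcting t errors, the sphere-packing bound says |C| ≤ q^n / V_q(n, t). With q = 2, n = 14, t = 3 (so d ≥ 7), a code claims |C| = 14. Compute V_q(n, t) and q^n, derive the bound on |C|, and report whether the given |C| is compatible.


V_q(n, t) = 470, q^n = 16384, Hamming bound = 34, |C| = 14 ≤ bound (satisfied).

Step 1: Compute V_q(n, t) = Σ_{j=0}^3 C(n, j) (q−1)^j.
  j = 0: C(14,0)·(1)^0 = 1·1 = 1.
  j = 1: C(14,1)·(1)^1 = 14·1 = 14.
  j = 2: C(14,2)·(1)^2 = 91·1 = 91.
  j = 3: C(14,3)·(1)^3 = 364·1 = 364.
  V_q(n, t) = 1 + 14 + 91 + 364 = 470.
Step 2: q^n = 2^14 = 16384.
Step 3: Hamming bound ⌊q^n / V_q(n,t)⌋ = ⌊16384/470⌋ = 34.
Step 4: Compare |C| = 14 to 34: satisfied.
The claimed |C| lies below the Hamming bound.


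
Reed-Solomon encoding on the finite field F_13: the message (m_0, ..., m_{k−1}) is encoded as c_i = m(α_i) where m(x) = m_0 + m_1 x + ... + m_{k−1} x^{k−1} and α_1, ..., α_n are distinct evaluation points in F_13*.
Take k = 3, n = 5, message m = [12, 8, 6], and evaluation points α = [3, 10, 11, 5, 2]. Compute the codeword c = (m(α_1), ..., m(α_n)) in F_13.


c = [12, 3, 7, 7, 0]

Message polynomial: m(x) = 12 + 8·x + 6·x^2 (mod 13).
For each evaluation point α_i, compute m(α_i) mod 13:
  α_1 = 3: Horner steps 6 → 0 → 12, so m(3) = 12.
  α_2 = 10: Horner steps 6 → 3 → 3, so m(10) = 3.
  α_3 = 11: Horner steps 6 → 9 → 7, so m(11) = 7.
  α_4 = 5: Horner steps 6 → 12 → 7, so m(5) = 7.
  α_5 = 2: Horner steps 6 → 7 → 0, so m(2) = 0.
Codeword c = [12, 3, 7, 7, 0] ∈ F_13^5.


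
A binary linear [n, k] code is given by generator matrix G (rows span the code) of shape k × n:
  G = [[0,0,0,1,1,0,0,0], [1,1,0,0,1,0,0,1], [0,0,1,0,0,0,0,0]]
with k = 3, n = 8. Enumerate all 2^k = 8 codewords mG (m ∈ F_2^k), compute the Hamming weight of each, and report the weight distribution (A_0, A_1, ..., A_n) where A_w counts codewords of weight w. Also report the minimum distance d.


Weight distribution: A_0 = 1, A_1 = 1, A_2 = 1, A_3 = 1, A_4 = 2, A_5 = 2. Minimum distance d = 1.

Enumerate all 2^3 = 8 messages m ∈ F_2^3.
For each, compute codeword c = mG in F_2^8, then tally its weight.
  m = 000 → c = 00000000, weight = 0.
  m = 100 → c = 00011000, weight = 2.
  m = 010 → c = 11001001, weight = 4.
  m = 110 → c = 11010001, weight = 4.
  m = 001 → c = 00100000, weight = 1.
  m = 101 → c = 00111000, weight = 3.
  m = 011 → c = 11101001, weight = 5.
  m = 111 → c = 11110001, weight = 5.
Tally weights:
  weight 0: 1 codewords.
  weight 1: 1 codewords.
  weight 2: 1 codewords.
  weight 3: 1 codewords.
  weight 4: 2 codewords.
  weight 5: 2 codewords.
Minimum distance d = smallest w > 0 with A_w > 0 = 1.
Sanity: Σ A_w = 8 = 2^3 = 8 ✓.


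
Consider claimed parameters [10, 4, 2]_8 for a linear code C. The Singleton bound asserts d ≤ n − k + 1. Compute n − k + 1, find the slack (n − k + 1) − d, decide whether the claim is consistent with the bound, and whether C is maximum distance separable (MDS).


Singleton RHS = n − k + 1 = 7, slack = 5, bound satisfied, not MDS.

Singleton bound: d ≤ n − k + 1.
Here n = 10, k = 4, so n − k + 1 = 7.
Given d = 2, check d ≤ 7: YES.
Slack = (n − k + 1) − d = 5.
The code is NOT MDS (slack = 5 > 0).
Description: the claimed parameters are [10, 4, 2]_8; such a code would be non-MDS.


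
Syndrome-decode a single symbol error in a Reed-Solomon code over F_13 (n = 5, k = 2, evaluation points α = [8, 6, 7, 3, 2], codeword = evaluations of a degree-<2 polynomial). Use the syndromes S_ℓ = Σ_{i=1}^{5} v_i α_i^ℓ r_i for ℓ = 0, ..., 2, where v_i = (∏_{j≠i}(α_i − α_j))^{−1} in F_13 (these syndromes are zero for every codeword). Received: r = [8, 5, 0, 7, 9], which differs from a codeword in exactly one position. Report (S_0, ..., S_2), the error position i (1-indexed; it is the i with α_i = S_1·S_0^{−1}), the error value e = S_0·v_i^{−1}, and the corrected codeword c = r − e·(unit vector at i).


S = (12, 11, 9), error at position 5, error magnitude e = 10, c = [8, 5, 0, 7, 12].

Step 1: column multipliers v_i = (∏_{j≠i}(α_i − α_j))^{−1} mod 13.
  i = 1 (α = 8): (8−6)(8−7)(8−3)(8−2) = 2·1·5·6 = 60 ≡ 8, so v_1 = 8^{−1} = 5 (mod 13).
  i = 2 (α = 6): (6−8)(6−7)(6−3)(6−2) = (−2)·(−1)·3·4 = 24 ≡ 11, so v_2 = 11^{−1} = 6 (mod 13).
  i = 3 (α = 7): (7−8)(7−6)(7−3)(7−2) = (−1)·1·4·5 = −20 ≡ 6, so v_3 = 6^{−1} = 11 (mod 13).
  i = 4 (α = 3): (3−8)(3−6)(3−7)(3−2) = (−5)·(−3)·(−4)·1 = −60 ≡ 5, so v_4 = 5^{−1} = 8 (mod 13).
  i = 5 (α = 2): (2−8)(2−6)(2−7)(2−3) = (−6)·(−4)·(−5)·(−1) = 120 ≡ 3, so v_5 = 3^{−1} = 9 (mod 13).
  v = [5, 6, 11, 8, 9].
Step 2: syndromes of r = [8, 5, 0, 7, 9] (all sums mod 13).
  S_0 = Σ v_i r_i = 5·8 + 6·5 + 11·0 + 8·7 + 9·9 = 207 ≡ 12.
  S_1 = Σ v_i α_i r_i = 5·8·8 + 6·6·5 + 11·7·0 + 8·3·7 + 9·2·9 = 830 ≡ 11.
  α_i^2 mod 13 = [12, 10, 10, 9, 4].
  S_2 = Σ v_i α_i^2 r_i = 5·12·8 + 6·10·5 + 11·10·0 + 8·9·7 + 9·4·9 = 1608 ≡ 9.
  S = (12, 11, 9) ≠ 0, so r is not a codeword (an error is present).
Step 3: locate the error. For a single error e at position i, S_ℓ = v_i·e·α_i^ℓ, so α_err = S_1/S_0.
  S_0^{−1} = 12^{−1} = 12 (mod 13), so α_err = 11·12 = 132 ≡ 2 = α_5. Error position i = 5.
  Consistency check: S_2/S_1 = 9·6 = 54 ≡ 2 = α_err ✓ (single-error assumption holds).
Step 4: error magnitude e = S_0/v_5 = S_0·∏_{j≠5}(α_5 − α_j) = 12·3 = 36 ≡ 10 (mod 13).
Step 5: correct position 5: c_5 = r_5 − e = 9 − 10 ≡ 12 (mod 13). Hence c = [8, 5, 0, 7, 12].
  Check: interpolating c through the α_i gives m(x) = 9 + 8·x (degree < 2) with m(α_i) = c_i for every i, so c is indeed a codeword.


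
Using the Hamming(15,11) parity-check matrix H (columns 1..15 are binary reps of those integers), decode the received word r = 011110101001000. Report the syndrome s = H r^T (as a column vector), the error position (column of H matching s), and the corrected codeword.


s = (0, 0, 1, 0)^T, error position = 2, corrected codeword c = 001110101001000

Compute s = H r^T mod 2 one row at a time:
  s_1 = 0 + 1 + 0 + 0 + 1 + 0 + 0 + 0 = 2 ≡ 0 (mod 2).
  s_2 = 1 + 1 + 0 + 1 + 1 + 0 + 0 + 0 = 4 ≡ 0 (mod 2).
  s_3 = 1 + 1 + 0 + 1 + 0 + 0 + 0 + 0 = 3 ≡ 1 (mod 2).
  s_4 = 0 + 1 + 1 + 1 + 1 + 0 + 0 + 0 = 4 ≡ 0 (mod 2).
s = (0, 0, 1, 0)^T — this equals column 2 of H (binary 0010), so error is at position 2.
Correct: flip bit 2 of r = 011110101001000 to get c = 001110101001000.


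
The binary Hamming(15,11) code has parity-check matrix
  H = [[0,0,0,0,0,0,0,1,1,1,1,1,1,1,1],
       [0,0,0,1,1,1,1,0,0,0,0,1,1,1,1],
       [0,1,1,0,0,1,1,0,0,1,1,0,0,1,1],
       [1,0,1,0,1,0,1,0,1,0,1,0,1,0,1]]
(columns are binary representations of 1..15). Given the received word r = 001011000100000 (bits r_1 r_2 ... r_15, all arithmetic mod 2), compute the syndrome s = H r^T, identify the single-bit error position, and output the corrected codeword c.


s = (1, 0, 1, 0)^T, error position = 10, corrected codeword c = 001011000000000

Compute s = H r^T mod 2 one row at a time:
  s_1 = 0 + 0 + 1 + 0 + 0 + 0 + 0 + 0 = 1 ≡ 1 (mod 2).
  s_2 = 0 + 1 + 1 + 0 + 0 + 0 + 0 + 0 = 2 ≡ 0 (mod 2).
  s_3 = 0 + 1 + 1 + 0 + 1 + 0 + 0 + 0 = 3 ≡ 1 (mod 2).
  s_4 = 0 + 1 + 1 + 0 + 0 + 0 + 0 + 0 = 2 ≡ 0 (mod 2).
s = (1, 0, 1, 0)^T — this equals column 10 of H (binary 1010), so error is at position 10.
Correct: flip bit 10 of r = 001011000100000 to get c = 001011000000000.


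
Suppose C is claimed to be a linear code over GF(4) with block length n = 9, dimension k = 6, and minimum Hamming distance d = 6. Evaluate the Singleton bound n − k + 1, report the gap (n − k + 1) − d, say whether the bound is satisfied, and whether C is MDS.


Singleton RHS = n − k + 1 = 4, slack = -2, bound violated (no such code; not MDS).

Singleton bound: d ≤ n − k + 1.
Here n = 9, k = 6, so n − k + 1 = 4.
Given d = 6, check d ≤ 4: NO.
Slack = (n − k + 1) − d = -2.
The slack is negative: d = 6 exceeds n − k + 1 = 4 by 2, so the Singleton bound is violated and no linear [9, 6, 6]_4 code can exist. In particular it is not MDS (MDS requires d = n − k + 1 exactly).
Description: the claimed parameters are [9, 6, 6]_4; such a code would be impossible (violates the Singleton bound).


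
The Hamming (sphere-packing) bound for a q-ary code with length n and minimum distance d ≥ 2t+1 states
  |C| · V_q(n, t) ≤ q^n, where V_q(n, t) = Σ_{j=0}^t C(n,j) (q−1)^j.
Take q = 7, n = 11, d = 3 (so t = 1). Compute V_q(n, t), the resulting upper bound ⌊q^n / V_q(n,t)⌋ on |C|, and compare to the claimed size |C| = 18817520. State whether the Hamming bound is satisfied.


V_q(n, t) = 67, q^n = 1977326743, Hamming bound = 29512339, |C| = 18817520 ≤ bound (satisfied).

Step 1: Compute V_q(n, t) = Σ_{j=0}^1 C(n, j) (q−1)^j.
  j = 0: C(11,0)·(6)^0 = 1·1 = 1.
  j = 1: C(11,1)·(6)^1 = 11·6 = 66.
  V_q(n, t) = 1 + 66 = 67.
Step 2: q^n = 7^11 = 1977326743.
Step 3: Hamming bound ⌊q^n / V_q(n,t)⌋ = ⌊1977326743/67⌋ = 29512339.
Step 4: Compare |C| = 18817520 to 29512339: satisfied.
The claimed |C| lies below the Hamming bound.


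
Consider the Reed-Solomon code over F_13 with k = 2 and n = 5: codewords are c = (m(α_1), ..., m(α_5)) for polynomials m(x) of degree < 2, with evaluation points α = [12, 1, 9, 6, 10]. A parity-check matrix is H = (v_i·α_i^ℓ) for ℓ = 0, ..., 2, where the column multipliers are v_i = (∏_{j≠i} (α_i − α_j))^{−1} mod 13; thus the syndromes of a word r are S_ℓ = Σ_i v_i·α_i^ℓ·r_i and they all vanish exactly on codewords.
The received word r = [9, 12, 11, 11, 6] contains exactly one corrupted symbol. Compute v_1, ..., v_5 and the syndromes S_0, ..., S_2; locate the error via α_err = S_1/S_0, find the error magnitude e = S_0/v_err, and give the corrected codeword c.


S = (6, 10, 8), error at position 4, error magnitude e = 11, c = [9, 12, 11, 0, 6].

Step 1: column multipliers v_i = (∏_{j≠i}(α_i − α_j))^{−1} mod 13.
  i = 1 (α = 12): (12−1)(12−9)(12−6)(12−10) = 11·3·6·2 = 396 ≡ 6, so v_1 = 6^{−1} = 11 (mod 13).
  i = 2 (α = 1): (1−12)(1−9)(1−6)(1−10) = (−11)·(−8)·(−5)·(−9) = 3960 ≡ 8, so v_2 = 8^{−1} = 5 (mod 13).
  i = 3 (α = 9): (9−12)(9−1)(9−6)(9−10) = (−3)·8·3·(−1) = 72 ≡ 7, so v_3 = 7^{−1} = 2 (mod 13).
  i = 4 (α = 6): (6−12)(6−1)(6−9)(6−10) = (−6)·5·(−3)·(−4) = −360 ≡ 4, so v_4 = 4^{−1} = 10 (mod 13).
  i = 5 (α = 10): (10−12)(10−1)(10−9)(10−6) = (−2)·9·1·4 = −72 ≡ 6, so v_5 = 6^{−1} = 11 (mod 13).
  v = [11, 5, 2, 10, 11].
Step 2: syndromes of r = [9, 12, 11, 11, 6] (all sums mod 13).
  S_0 = Σ v_i r_i = 11·9 + 5·12 + 2·11 + 10·11 + 11·6 = 357 ≡ 6.
  S_1 = Σ v_i α_i r_i = 11·12·9 + 5·1·12 + 2·9·11 + 10·6·11 + 11·10·6 = 2766 ≡ 10.
  α_i^2 mod 13 = [1, 1, 3, 10, 9].
  S_2 = Σ v_i α_i^2 r_i = 11·1·9 + 5·1·12 + 2·3·11 + 10·10·11 + 11·9·6 = 1919 ≡ 8.
  S = (6, 10, 8) ≠ 0, so r is not a codeword (an error is present).
Step 3: locate the error. For a single error e at position i, S_ℓ = v_i·e·α_i^ℓ, so α_err = S_1/S_0.
  S_0^{−1} = 6^{−1} = 11 (mod 13), so α_err = 10·11 = 110 ≡ 6 = α_4. Error position i = 4.
  Consistency check: S_2/S_1 = 8·4 = 32 ≡ 6 = α_err ✓ (single-error assumption holds).
Step 4: error magnitude e = S_0/v_4 = S_0·∏_{j≠4}(α_4 − α_j) = 6·4 = 24 ≡ 11 (mod 13).
Step 5: correct position 4: c_4 = r_4 − e = 11 − 11 ≡ 0 (mod 13). Hence c = [9, 12, 11, 0, 6].
  Check: interpolating c through the α_i gives m(x) = 4 + 8·x (degree < 2) with m(α_i) = c_i for every i, so c is indeed a codeword.


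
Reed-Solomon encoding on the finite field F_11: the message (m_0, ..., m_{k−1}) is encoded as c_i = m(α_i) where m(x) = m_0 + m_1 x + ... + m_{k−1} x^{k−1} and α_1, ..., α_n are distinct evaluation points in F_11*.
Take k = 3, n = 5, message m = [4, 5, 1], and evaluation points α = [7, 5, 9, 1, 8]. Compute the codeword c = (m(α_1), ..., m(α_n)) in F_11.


c = [0, 10, 9, 10, 9]

Message polynomial: m(x) = 4 + 5·x + 1·x^2 (mod 11).
For each evaluation point α_i, compute m(α_i) mod 11:
  α_1 = 7: Horner steps 1 → 1 → 0, so m(7) = 0.
  α_2 = 5: Horner steps 1 → 10 → 10, so m(5) = 10.
  α_3 = 9: Horner steps 1 → 3 → 9, so m(9) = 9.
  α_4 = 1: Horner steps 1 → 6 → 10, so m(1) = 10.
  α_5 = 8: Horner steps 1 → 2 → 9, so m(8) = 9.
Codeword c = [0, 10, 9, 10, 9] ∈ F_11^5.


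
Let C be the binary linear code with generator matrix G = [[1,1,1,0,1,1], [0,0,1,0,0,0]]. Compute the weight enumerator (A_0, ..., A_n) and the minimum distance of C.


Weight distribution: A_0 = 1, A_1 = 1, A_4 = 1, A_5 = 1. Minimum distance d = 1.

Enumerate all 2^2 = 4 messages m ∈ F_2^2.
For each, compute codeword c = mG in F_2^6, then tally its weight.
  m = 00 → c = 000000, weight = 0.
  m = 10 → c = 111011, weight = 5.
  m = 01 → c = 001000, weight = 1.
  m = 11 → c = 110011, weight = 4.
Tally weights:
  weight 0: 1 codewords.
  weight 1: 1 codewords.
  weight 4: 1 codewords.
  weight 5: 1 codewords.
Minimum distance d = smallest w > 0 with A_w > 0 = 1.
Sanity: Σ A_w = 4 = 2^2 = 4 ✓.


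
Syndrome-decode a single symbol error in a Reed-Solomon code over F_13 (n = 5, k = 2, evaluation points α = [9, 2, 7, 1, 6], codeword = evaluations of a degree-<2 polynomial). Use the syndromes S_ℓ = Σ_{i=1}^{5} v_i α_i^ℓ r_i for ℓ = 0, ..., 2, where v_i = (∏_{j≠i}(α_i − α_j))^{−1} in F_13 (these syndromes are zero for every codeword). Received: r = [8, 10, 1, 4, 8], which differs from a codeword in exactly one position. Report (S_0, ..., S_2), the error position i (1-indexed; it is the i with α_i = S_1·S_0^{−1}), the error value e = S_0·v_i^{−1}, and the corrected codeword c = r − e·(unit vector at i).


S = (9, 3, 1), error at position 1, error magnitude e = 8, c = [0, 10, 1, 4, 8].

Step 1: column multipliers v_i = (∏_{j≠i}(α_i − α_j))^{−1} mod 13.
  i = 1 (α = 9): (9−2)(9−7)(9−1)(9−6) = 7·2·8·3 = 336 ≡ 11, so v_1 = 11^{−1} = 6 (mod 13).
  i = 2 (α = 2): (2−9)(2−7)(2−1)(2−6) = (−7)·(−5)·1·(−4) = −140 ≡ 3, so v_2 = 3^{−1} = 9 (mod 13).
  i = 3 (α = 7): (7−9)(7−2)(7−1)(7−6) = (−2)·5·6·1 = −60 ≡ 5, so v_3 = 5^{−1} = 8 (mod 13).
  i = 4 (α = 1): (1−9)(1−2)(1−7)(1−6) = (−8)·(−1)·(−6)·(−5) = 240 ≡ 6, so v_4 = 6^{−1} = 11 (mod 13).
  i = 5 (α = 6): (6−9)(6−2)(6−7)(6−1) = (−3)·4·(−1)·5 = 60 ≡ 8, so v_5 = 8^{−1} = 5 (mod 13).
  v = [6, 9, 8, 11, 5].
Step 2: syndromes of r = [8, 10, 1, 4, 8] (all sums mod 13).
  S_0 = Σ v_i r_i = 6·8 + 9·10 + 8·1 + 11·4 + 5·8 = 230 ≡ 9.
  S_1 = Σ v_i α_i r_i = 6·9·8 + 9·2·10 + 8·7·1 + 11·1·4 + 5·6·8 = 952 ≡ 3.
  α_i^2 mod 13 = [3, 4, 10, 1, 10].
  S_2 = Σ v_i α_i^2 r_i = 6·3·8 + 9·4·10 + 8·10·1 + 11·1·4 + 5·10·8 = 1028 ≡ 1.
  S = (9, 3, 1) ≠ 0, so r is not a codeword (an error is present).
Step 3: locate the error. For a single error e at position i, S_ℓ = v_i·e·α_i^ℓ, so α_err = S_1/S_0.
  S_0^{−1} = 9^{−1} = 3 (mod 13), so α_err = 3·3 = 9 ≡ 9 = α_1. Error position i = 1.
  Consistency check: S_2/S_1 = 1·9 = 9 ≡ 9 = α_err ✓ (single-error assumption holds).
Step 4: error magnitude e = S_0/v_1 = S_0·∏_{j≠1}(α_1 − α_j) = 9·11 = 99 ≡ 8 (mod 13).
Step 5: correct position 1: c_1 = r_1 − e = 8 − 8 ≡ 0 (mod 13). Hence c = [0, 10, 1, 4, 8].
  Check: interpolating c through the α_i gives m(x) = 11 + 6·x (degree < 2) with m(α_i) = c_i for every i, so c is indeed a codeword.


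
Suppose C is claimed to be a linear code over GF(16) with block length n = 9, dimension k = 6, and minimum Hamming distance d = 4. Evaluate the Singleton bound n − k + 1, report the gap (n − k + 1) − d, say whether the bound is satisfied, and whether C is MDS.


Singleton RHS = n − k + 1 = 4, slack = 0, bound satisfied, MDS.

Singleton bound: d ≤ n − k + 1.
Here n = 9, k = 6, so n − k + 1 = 4.
Given d = 4, check d ≤ 4: YES.
Slack = (n − k + 1) − d = 0.
The code is MDS (slack = 0).
Description: the claimed parameters are [9, 6, 4]_16; such a code would be MDS (meets Singleton bound).


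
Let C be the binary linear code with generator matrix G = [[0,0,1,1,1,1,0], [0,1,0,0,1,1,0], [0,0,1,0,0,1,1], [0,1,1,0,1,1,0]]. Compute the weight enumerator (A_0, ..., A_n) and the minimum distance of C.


Weight distribution: A_0 = 1, A_1 = 1, A_2 = 2, A_3 = 6, A_4 = 5, A_5 = 1. Minimum distance d = 1.

Enumerate all 2^4 = 16 messages m ∈ F_2^4.
For each, compute codeword c = mG in F_2^7, then tally its weight.
  m = 0000 → c = 0000000, weight = 0.
  m = 1000 → c = 0011110, weight = 4.
  m = 0100 → c = 0100110, weight = 3.
  m = 1100 → c = 0111000, weight = 3.
  m = 0010 → c = 0010011, weight = 3.
  m = 1010 → c = 0001101, weight = 3.
  m = 0110 → c = 0110101, weight = 4.
  m = 1110 → c = 0101011, weight = 4.
  m = 0001 → c = 0110110, weight = 4.
  m = 1001 → c = 0101000, weight = 2.
  m = 0101 → c = 0010000, weight = 1.
  m = 1101 → c = 0001110, weight = 3.
  m = 0011 → c = 0100101, weight = 3.
  m = 1011 → c = 0111011, weight = 5.
  m = 0111 → c = 0000011, weight = 2.
  m = 1111 → c = 0011101, weight = 4.
Tally weights:
  weight 0: 1 codewords.
  weight 1: 1 codewords.
  weight 2: 2 codewords.
  weight 3: 6 codewords.
  weight 4: 5 codewords.
  weight 5: 1 codewords.
Minimum distance d = smallest w > 0 with A_w > 0 = 1.
Sanity: Σ A_w = 16 = 2^4 = 16 ✓.


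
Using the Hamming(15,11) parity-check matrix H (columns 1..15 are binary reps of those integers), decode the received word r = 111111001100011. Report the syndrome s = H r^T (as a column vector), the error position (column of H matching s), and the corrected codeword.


s = (0, 1, 0, 1)^T, error position = 5, corrected codeword c = 111101001100011

Compute s = H r^T mod 2 one row at a time:
  s_1 = 0 + 1 + 1 + 0 + 0 + 0 + 1 + 1 = 4 ≡ 0 (mod 2).
  s_2 = 1 + 1 + 1 + 0 + 0 + 0 + 1 + 1 = 5 ≡ 1 (mod 2).
  s_3 = 1 + 1 + 1 + 0 + 1 + 0 + 1 + 1 = 6 ≡ 0 (mod 2).
  s_4 = 1 + 1 + 1 + 0 + 1 + 0 + 0 + 1 = 5 ≡ 1 (mod 2).
s = (0, 1, 0, 1)^T — this equals column 5 of H (binary 0101), so error is at position 5.
Correct: flip bit 5 of r = 111111001100011 to get c = 111101001100011.


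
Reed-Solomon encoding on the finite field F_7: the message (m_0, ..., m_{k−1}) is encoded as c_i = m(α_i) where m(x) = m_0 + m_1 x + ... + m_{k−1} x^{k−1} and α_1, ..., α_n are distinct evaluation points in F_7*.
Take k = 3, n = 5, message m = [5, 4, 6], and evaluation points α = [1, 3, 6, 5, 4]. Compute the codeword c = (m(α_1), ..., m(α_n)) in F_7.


c = [1, 1, 0, 0, 5]

Message polynomial: m(x) = 5 + 4·x + 6·x^2 (mod 7).
For each evaluation point α_i, compute m(α_i) mod 7:
  α_1 = 1: Horner steps 6 → 3 → 1, so m(1) = 1.
  α_2 = 3: Horner steps 6 → 1 → 1, so m(3) = 1.
  α_3 = 6: Horner steps 6 → 5 → 0, so m(6) = 0.
  α_4 = 5: Horner steps 6 → 6 → 0, so m(5) = 0.
  α_5 = 4: Horner steps 6 → 0 → 5, so m(4) = 5.
Codeword c = [1, 1, 0, 0, 5] ∈ F_7^5.


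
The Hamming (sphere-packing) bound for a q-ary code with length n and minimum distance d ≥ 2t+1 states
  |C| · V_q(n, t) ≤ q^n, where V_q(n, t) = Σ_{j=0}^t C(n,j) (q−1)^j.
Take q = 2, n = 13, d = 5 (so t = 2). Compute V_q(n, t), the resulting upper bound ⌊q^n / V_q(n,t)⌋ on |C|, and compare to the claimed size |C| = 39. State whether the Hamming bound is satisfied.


V_q(n, t) = 92, q^n = 8192, Hamming bound = 89, |C| = 39 ≤ bound (satisfied).

Step 1: Compute V_q(n, t) = Σ_{j=0}^2 C(n, j) (q−1)^j.
  j = 0: C(13,0)·(1)^0 = 1·1 = 1.
  j = 1: C(13,1)·(1)^1 = 13·1 = 13.
  j = 2: C(13,2)·(1)^2 = 78·1 = 78.
  V_q(n, t) = 1 + 13 + 78 = 92.
Step 2: q^n = 2^13 = 8192.
Step 3: Hamming bound ⌊q^n / V_q(n,t)⌋ = ⌊8192/92⌋ = 89.
Step 4: Compare |C| = 39 to 89: satisfied.
The claimed |C| lies below the Hamming bound.


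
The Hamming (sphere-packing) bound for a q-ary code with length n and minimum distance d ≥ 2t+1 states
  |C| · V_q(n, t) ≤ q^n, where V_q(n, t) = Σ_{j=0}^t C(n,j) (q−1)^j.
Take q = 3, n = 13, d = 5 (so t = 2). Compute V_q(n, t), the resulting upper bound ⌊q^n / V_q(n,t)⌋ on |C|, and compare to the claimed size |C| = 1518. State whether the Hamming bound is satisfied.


V_q(n, t) = 339, q^n = 1594323, Hamming bound = 4703, |C| = 1518 ≤ bound (satisfied).

Step 1: Compute V_q(n, t) = Σ_{j=0}^2 C(n, j) (q−1)^j.
  j = 0: C(13,0)·(2)^0 = 1·1 = 1.
  j = 1: C(13,1)·(2)^1 = 13·2 = 26.
  j = 2: C(13,2)·(2)^2 = 78·4 = 312.
  V_q(n, t) = 1 + 26 + 312 = 339.
Step 2: q^n = 3^13 = 1594323.
Step 3: Hamming bound ⌊q^n / V_q(n,t)⌋ = ⌊1594323/339⌋ = 4703.
Step 4: Compare |C| = 1518 to 4703: satisfied.
The claimed |C| lies below the Hamming bound.


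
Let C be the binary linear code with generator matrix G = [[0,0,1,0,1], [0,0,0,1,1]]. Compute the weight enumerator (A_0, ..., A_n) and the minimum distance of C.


Weight distribution: A_0 = 1, A_2 = 3. Minimum distance d = 2.

Enumerate all 2^2 = 4 messages m ∈ F_2^2.
For each, compute codeword c = mG in F_2^5, then tally its weight.
  m = 00 → c = 00000, weight = 0.
  m = 10 → c = 00101, weight = 2.
  m = 01 → c = 00011, weight = 2.
  m = 11 → c = 00110, weight = 2.
Tally weights:
  weight 0: 1 codewords.
  weight 2: 3 codewords.
Minimum distance d = smallest w > 0 with A_w > 0 = 2.
Sanity: Σ A_w = 4 = 2^2 = 4 ✓.


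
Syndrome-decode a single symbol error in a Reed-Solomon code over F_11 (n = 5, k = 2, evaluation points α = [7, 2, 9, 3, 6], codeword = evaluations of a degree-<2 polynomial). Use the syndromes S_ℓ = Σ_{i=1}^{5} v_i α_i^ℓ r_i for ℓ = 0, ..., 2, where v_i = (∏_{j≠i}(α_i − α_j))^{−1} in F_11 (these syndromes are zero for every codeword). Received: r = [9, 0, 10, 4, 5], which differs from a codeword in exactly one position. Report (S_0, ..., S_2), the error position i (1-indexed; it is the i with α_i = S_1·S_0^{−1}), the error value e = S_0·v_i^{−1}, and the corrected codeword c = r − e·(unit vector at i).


S = (7, 8, 6), error at position 3, error magnitude e = 4, c = [9, 0, 6, 4, 5].

Step 1: column multipliers v_i = (∏_{j≠i}(α_i − α_j))^{−1} mod 11.
  i = 1 (α = 7): (7−2)(7−9)(7−3)(7−6) = 5·(−2)·4·1 = −40 ≡ 4, so v_1 = 4^{−1} = 3 (mod 11).
  i = 2 (α = 2): (2−7)(2−9)(2−3)(2−6) = (−5)·(−7)·(−1)·(−4) = 140 ≡ 8, so v_2 = 8^{−1} = 7 (mod 11).
  i = 3 (α = 9): (9−7)(9−2)(9−3)(9−6) = 2·7·6·3 = 252 ≡ 10, so v_3 = 10^{−1} = 10 (mod 11).
  i = 4 (α = 3): (3−7)(3−2)(3−9)(3−6) = (−4)·1·(−6)·(−3) = −72 ≡ 5, so v_4 = 5^{−1} = 9 (mod 11).
  i = 5 (α = 6): (6−7)(6−2)(6−9)(6−3) = (−1)·4·(−3)·3 = 36 ≡ 3, so v_5 = 3^{−1} = 4 (mod 11).
  v = [3, 7, 10, 9, 4].
Step 2: syndromes of r = [9, 0, 10, 4, 5] (all sums mod 11).
  S_0 = Σ v_i r_i = 3·9 + 7·0 + 10·10 + 9·4 + 4·5 = 183 ≡ 7.
  S_1 = Σ v_i α_i r_i = 3·7·9 + 7·2·0 + 10·9·10 + 9·3·4 + 4·6·5 = 1317 ≡ 8.
  α_i^2 mod 11 = [5, 4, 4, 9, 3].
  S_2 = Σ v_i α_i^2 r_i = 3·5·9 + 7·4·0 + 10·4·10 + 9·9·4 + 4·3·5 = 919 ≡ 6.
  S = (7, 8, 6) ≠ 0, so r is not a codeword (an error is present).
Step 3: locate the error. For a single error e at position i, S_ℓ = v_i·e·α_i^ℓ, so α_err = S_1/S_0.
  S_0^{−1} = 7^{−1} = 8 (mod 11), so α_err = 8·8 = 64 ≡ 9 = α_3. Error position i = 3.
  Consistency check: S_2/S_1 = 6·7 = 42 ≡ 9 = α_err ✓ (single-error assumption holds).
Step 4: error magnitude e = S_0/v_3 = S_0·∏_{j≠3}(α_3 − α_j) = 7·10 = 70 ≡ 4 (mod 11).
Step 5: correct position 3: c_3 = r_3 − e = 10 − 4 ≡ 6 (mod 11). Hence c = [9, 0, 6, 4, 5].
  Check: interpolating c through the α_i gives m(x) = 3 + 4·x (degree < 2) with m(α_i) = c_i for every i, so c is indeed a codeword.


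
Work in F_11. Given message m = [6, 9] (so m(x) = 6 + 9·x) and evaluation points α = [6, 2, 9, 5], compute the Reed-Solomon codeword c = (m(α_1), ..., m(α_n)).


c = [5, 2, 10, 7]

Message polynomial: m(x) = 6 + 9·x (mod 11).
For each evaluation point α_i, compute m(α_i) mod 11:
  α_1 = 6: Horner steps 9 → 5, so m(6) = 5.
  α_2 = 2: Horner steps 9 → 2, so m(2) = 2.
  α_3 = 9: Horner steps 9 → 10, so m(9) = 10.
  α_4 = 5: Horner steps 9 → 7, so m(5) = 7.
Codeword c = [5, 2, 10, 7] ∈ F_11^4.


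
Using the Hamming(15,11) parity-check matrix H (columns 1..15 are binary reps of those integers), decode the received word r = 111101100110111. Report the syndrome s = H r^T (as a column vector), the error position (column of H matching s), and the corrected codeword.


s = (1, 0, 0, 0)^T, error position = 8, corrected codeword c = 111101110110111

Compute s = H r^T mod 2 one row at a time:
  s_1 = 0 + 0 + 1 + 1 + 0 + 1 + 1 + 1 = 5 ≡ 1 (mod 2).
  s_2 = 1 + 0 + 1 + 1 + 0 + 1 + 1 + 1 = 6 ≡ 0 (mod 2).
  s_3 = 1 + 1 + 1 + 1 + 1 + 1 + 1 + 1 = 8 ≡ 0 (mod 2).
  s_4 = 1 + 1 + 0 + 1 + 0 + 1 + 1 + 1 = 6 ≡ 0 (mod 2).
s = (1, 0, 0, 0)^T — this equals column 8 of H (binary 1000), so error is at position 8.
Correct: flip bit 8 of r = 111101100110111 to get c = 111101110110111.


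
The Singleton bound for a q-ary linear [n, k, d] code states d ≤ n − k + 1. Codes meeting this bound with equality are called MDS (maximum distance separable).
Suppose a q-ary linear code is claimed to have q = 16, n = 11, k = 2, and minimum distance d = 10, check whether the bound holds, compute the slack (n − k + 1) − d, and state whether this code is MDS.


Singleton RHS = n − k + 1 = 10, slack = 0, bound satisfied, MDS.

Singleton bound: d ≤ n − k + 1.
Here n = 11, k = 2, so n − k + 1 = 10.
Given d = 10, check d ≤ 10: YES.
Slack = (n − k + 1) − d = 0.
The code is MDS (slack = 0).
Description: the claimed parameters are [11, 2, 10]_16; such a code would be MDS (meets Singleton bound).


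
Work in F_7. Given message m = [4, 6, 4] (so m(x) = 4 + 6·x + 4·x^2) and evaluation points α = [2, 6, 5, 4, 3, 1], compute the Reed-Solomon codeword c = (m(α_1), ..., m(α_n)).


c = [4, 2, 1, 1, 2, 0]

Message polynomial: m(x) = 4 + 6·x + 4·x^2 (mod 7).
For each evaluation point α_i, compute m(α_i) mod 7:
  α_1 = 2: Horner steps 4 → 0 → 4, so m(2) = 4.
  α_2 = 6: Horner steps 4 → 2 → 2, so m(6) = 2.
  α_3 = 5: Horner steps 4 → 5 → 1, so m(5) = 1.
  α_4 = 4: Horner steps 4 → 1 → 1, so m(4) = 1.
  α_5 = 3: Horner steps 4 → 4 → 2, so m(3) = 2.
  α_6 = 1: Horner steps 4 → 3 → 0, so m(1) = 0.
Codeword c = [4, 2, 1, 1, 2, 0] ∈ F_7^6.


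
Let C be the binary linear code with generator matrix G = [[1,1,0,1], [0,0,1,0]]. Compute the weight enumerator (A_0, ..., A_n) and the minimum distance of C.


Weight distribution: A_0 = 1, A_1 = 1, A_3 = 1, A_4 = 1. Minimum distance d = 1.

Enumerate all 2^2 = 4 messages m ∈ F_2^2.
For each, compute codeword c = mG in F_2^4, then tally its weight.
  m = 00 → c = 0000, weight = 0.
  m = 10 → c = 1101, weight = 3.
  m = 01 → c = 0010, weight = 1.
  m = 11 → c = 1111, weight = 4.
Tally weights:
  weight 0: 1 codewords.
  weight 1: 1 codewords.
  weight 3: 1 codewords.
  weight 4: 1 codewords.
Minimum distance d = smallest w > 0 with A_w > 0 = 1.
Sanity: Σ A_w = 4 = 2^2 = 4 ✓.


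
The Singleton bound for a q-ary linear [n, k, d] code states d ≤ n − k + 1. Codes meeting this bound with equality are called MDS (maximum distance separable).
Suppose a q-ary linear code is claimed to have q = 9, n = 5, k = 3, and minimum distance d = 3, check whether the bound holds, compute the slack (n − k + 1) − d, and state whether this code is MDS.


Singleton RHS = n − k + 1 = 3, slack = 0, bound satisfied, MDS.

Singleton bound: d ≤ n − k + 1.
Here n = 5, k = 3, so n − k + 1 = 3.
Given d = 3, check d ≤ 3: YES.
Slack = (n − k + 1) − d = 0.
The code is MDS (slack = 0).
Description: the claimed parameters are [5, 3, 3]_9; such a code would be MDS (meets Singleton bound).


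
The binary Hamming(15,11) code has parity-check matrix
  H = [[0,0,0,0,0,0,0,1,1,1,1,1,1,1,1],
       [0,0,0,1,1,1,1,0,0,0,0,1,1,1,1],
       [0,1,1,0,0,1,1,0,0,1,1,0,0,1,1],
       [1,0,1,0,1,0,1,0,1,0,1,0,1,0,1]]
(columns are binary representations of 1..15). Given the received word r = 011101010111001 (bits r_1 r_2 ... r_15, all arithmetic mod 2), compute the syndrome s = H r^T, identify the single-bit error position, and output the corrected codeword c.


s = (1, 0, 0, 1)^T, error position = 9, corrected codeword c = 011101011111001

Compute s = H r^T mod 2 one row at a time:
  s_1 = 1 + 0 + 1 + 1 + 1 + 0 + 0 + 1 = 5 ≡ 1 (mod 2).
  s_2 = 1 + 0 + 1 + 0 + 1 + 0 + 0 + 1 = 4 ≡ 0 (mod 2).
  s_3 = 1 + 1 + 1 + 0 + 1 + 1 + 0 + 1 = 6 ≡ 0 (mod 2).
  s_4 = 0 + 1 + 0 + 0 + 0 + 1 + 0 + 1 = 3 ≡ 1 (mod 2).
s = (1, 0, 0, 1)^T — this equals column 9 of H (binary 1001), so error is at position 9.
Correct: flip bit 9 of r = 011101010111001 to get c = 011101011111001.


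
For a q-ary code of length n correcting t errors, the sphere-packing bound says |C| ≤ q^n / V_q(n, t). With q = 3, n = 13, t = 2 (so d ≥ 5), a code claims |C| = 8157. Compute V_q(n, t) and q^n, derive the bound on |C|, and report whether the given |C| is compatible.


V_q(n, t) = 339, q^n = 1594323, Hamming bound = 4703, |C| = 8157 > bound (violated).

Step 1: Compute V_q(n, t) = Σ_{j=0}^2 C(n, j) (q−1)^j.
  j = 0: C(13,0)·(2)^0 = 1·1 = 1.
  j = 1: C(13,1)·(2)^1 = 13·2 = 26.
  j = 2: C(13,2)·(2)^2 = 78·4 = 312.
  V_q(n, t) = 1 + 26 + 312 = 339.
Step 2: q^n = 3^13 = 1594323.
Step 3: Hamming bound ⌊q^n / V_q(n,t)⌋ = ⌊1594323/339⌋ = 4703.
Step 4: Compare |C| = 8157 to 4703: violated.
The claimed |C| lies above the Hamming bound, so no 3-ary code of length 13 with d ≥ 5 can have 8157 codewords.


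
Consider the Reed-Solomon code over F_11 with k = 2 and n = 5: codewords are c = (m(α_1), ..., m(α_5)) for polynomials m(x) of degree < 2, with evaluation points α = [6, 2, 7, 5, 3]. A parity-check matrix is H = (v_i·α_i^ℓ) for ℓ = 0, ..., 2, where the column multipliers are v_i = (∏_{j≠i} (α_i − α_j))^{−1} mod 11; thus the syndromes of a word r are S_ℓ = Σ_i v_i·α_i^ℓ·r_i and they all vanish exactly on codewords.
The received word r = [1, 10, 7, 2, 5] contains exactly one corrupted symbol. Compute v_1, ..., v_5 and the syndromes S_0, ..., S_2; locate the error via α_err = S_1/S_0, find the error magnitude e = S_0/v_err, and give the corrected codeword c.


S = (7, 2, 10), error at position 4, error magnitude e = 7, c = [1, 10, 7, 6, 5].

Step 1: column multipliers v_i = (∏_{j≠i}(α_i − α_j))^{−1} mod 11.
  i = 1 (α = 6): (6−2)(6−7)(6−5)(6−3) = 4·(−1)·1·3 = −12 ≡ 10, so v_1 = 10^{−1} = 10 (mod 11).
  i = 2 (α = 2): (2−6)(2−7)(2−5)(2−3) = (−4)·(−5)·(−3)·(−1) = 60 ≡ 5, so v_2 = 5^{−1} = 9 (mod 11).
  i = 3 (α = 7): (7−6)(7−2)(7−5)(7−3) = 1·5·2·4 = 40 ≡ 7, so v_3 = 7^{−1} = 8 (mod 11).
  i = 4 (α = 5): (5−6)(5−2)(5−7)(5−3) = (−1)·3·(−2)·2 = 12 ≡ 1, so v_4 = 1^{−1} = 1 (mod 11).
  i = 5 (α = 3): (3−6)(3−2)(3−7)(3−5) = (−3)·1·(−4)·(−2) = −24 ≡ 9, so v_5 = 9^{−1} = 5 (mod 11).
  v = [10, 9, 8, 1, 5].
Step 2: syndromes of r = [1, 10, 7, 2, 5] (all sums mod 11).
  S_0 = Σ v_i r_i = 10·1 + 9·10 + 8·7 + 1·2 + 5·5 = 183 ≡ 7.
  S_1 = Σ v_i α_i r_i = 10·6·1 + 9·2·10 + 8·7·7 + 1·5·2 + 5·3·5 = 717 ≡ 2.
  α_i^2 mod 11 = [3, 4, 5, 3, 9].
  S_2 = Σ v_i α_i^2 r_i = 10·3·1 + 9·4·10 + 8·5·7 + 1·3·2 + 5·9·5 = 901 ≡ 10.
  S = (7, 2, 10) ≠ 0, so r is not a codeword (an error is present).
Step 3: locate the error. For a single error e at position i, S_ℓ = v_i·e·α_i^ℓ, so α_err = S_1/S_0.
  S_0^{−1} = 7^{−1} = 8 (mod 11), so α_err = 2·8 = 16 ≡ 5 = α_4. Error position i = 4.
  Consistency check: S_2/S_1 = 10·6 = 60 ≡ 5 = α_err ✓ (single-error assumption holds).
Step 4: error magnitude e = S_0/v_4 = S_0·∏_{j≠4}(α_4 − α_j) = 7·1 = 7 ≡ 7 (mod 11).
Step 5: correct position 4: c_4 = r_4 − e = 2 − 7 ≡ 6 (mod 11). Hence c = [1, 10, 7, 6, 5].
  Check: interpolating c through the α_i gives m(x) = 9 + 6·x (degree < 2) with m(α_i) = c_i for every i, so c is indeed a codeword.


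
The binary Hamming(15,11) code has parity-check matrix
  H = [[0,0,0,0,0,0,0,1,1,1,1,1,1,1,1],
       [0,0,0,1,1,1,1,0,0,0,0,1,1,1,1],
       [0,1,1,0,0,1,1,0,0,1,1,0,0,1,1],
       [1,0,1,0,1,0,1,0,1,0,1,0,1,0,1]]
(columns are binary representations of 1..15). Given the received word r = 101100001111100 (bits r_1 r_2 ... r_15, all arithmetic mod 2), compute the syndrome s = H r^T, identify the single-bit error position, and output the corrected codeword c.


s = (1, 1, 1, 1)^T, error position = 15, corrected codeword c = 101100001111101

Compute s = H r^T mod 2 one row at a time:
  s_1 = 0 + 1 + 1 + 1 + 1 + 1 + 0 + 0 = 5 ≡ 1 (mod 2).
  s_2 = 1 + 0 + 0 + 0 + 1 + 1 + 0 + 0 = 3 ≡ 1 (mod 2).
  s_3 = 0 + 1 + 0 + 0 + 1 + 1 + 0 + 0 = 3 ≡ 1 (mod 2).
  s_4 = 1 + 1 + 0 + 0 + 1 + 1 + 1 + 0 = 5 ≡ 1 (mod 2).
s = (1, 1, 1, 1)^T — this equals column 15 of H (binary 1111), so error is at position 15.
Correct: flip bit 15 of r = 101100001111100 to get c = 101100001111101.


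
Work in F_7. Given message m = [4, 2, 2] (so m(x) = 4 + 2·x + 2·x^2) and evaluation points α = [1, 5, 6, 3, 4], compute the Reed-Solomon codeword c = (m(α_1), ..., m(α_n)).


c = [1, 1, 4, 0, 2]

Message polynomial: m(x) = 4 + 2·x + 2·x^2 (mod 7).
For each evaluation point α_i, compute m(α_i) mod 7:
  α_1 = 1: Horner steps 2 → 4 → 1, so m(1) = 1.
  α_2 = 5: Horner steps 2 → 5 → 1, so m(5) = 1.
  α_3 = 6: Horner steps 2 → 0 → 4, so m(6) = 4.
  α_4 = 3: Horner steps 2 → 1 → 0, so m(3) = 0.
  α_5 = 4: Horner steps 2 → 3 → 2, so m(4) = 2.
Codeword c = [1, 1, 4, 0, 2] ∈ F_7^5.
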